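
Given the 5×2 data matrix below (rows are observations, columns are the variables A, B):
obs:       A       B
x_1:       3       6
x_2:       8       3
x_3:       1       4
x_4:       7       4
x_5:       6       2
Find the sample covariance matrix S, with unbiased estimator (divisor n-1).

Step 1 — column means:
  mean(A) = (3 + 8 + 1 + 7 + 6) / 5 = 25/5 = 5
  mean(B) = (6 + 3 + 4 + 4 + 2) / 5 = 19/5 = 3.8

Step 2 — sample covariance S[i,j] = (1/(n-1)) · Σ_k (x_{k,i} - mean_i) · (x_{k,j} - mean_j), with n-1 = 4.
  S[A,A] = ((-2)·(-2) + (3)·(3) + (-4)·(-4) + (2)·(2) + (1)·(1)) / 4 = 34/4 = 8.5
  S[A,B] = ((-2)·(2.2) + (3)·(-0.8) + (-4)·(0.2) + (2)·(0.2) + (1)·(-1.8)) / 4 = -9/4 = -2.25
  S[B,B] = ((2.2)·(2.2) + (-0.8)·(-0.8) + (0.2)·(0.2) + (0.2)·(0.2) + (-1.8)·(-1.8)) / 4 = 8.8/4 = 2.2

S is symmetric (S[j,i] = S[i,j]). Assembling:

S = [[8.5, -2.25],
 [-2.25, 2.2]]


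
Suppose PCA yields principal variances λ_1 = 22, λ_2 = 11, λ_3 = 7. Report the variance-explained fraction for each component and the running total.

Step 1 — total variance = trace(Sigma) = Σ λ_i = 22 + 11 + 7 = 40.

Step 2 — fraction explained by component i = λ_i / Σ λ:
  PC1: 22/40 = 0.55
  PC2: 11/40 = 0.275
  PC3: 7/40 = 0.175

Step 3 — cumulative fraction after k components = (λ_1 + ... + λ_k) / Σ λ:
  k = 1: 22/40 = 0.55
  k = 2: (22 + 11)/40 = 33/40 = 0.825
  k = 3: (22 + 11 + 7)/40 = 40/40 = 1

Summary (fraction, with percent):

explained: PC1 0.55 (55%), PC2 0.275 (27.5%), PC3 0.175 (17.5%);  cumulative: 0.55, 0.825, 1


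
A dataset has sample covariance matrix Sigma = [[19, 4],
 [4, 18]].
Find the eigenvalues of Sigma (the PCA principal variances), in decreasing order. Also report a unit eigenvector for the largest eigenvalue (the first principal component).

Step 1 — characteristic polynomial of 2×2 Sigma:
  det(Sigma - λI) = λ² - trace · λ + det = 0.
  trace = 19 + 18 = 37, det = 19·18 - (4)² = 326.
Step 2 — discriminant:
  Δ = trace² - 4·det = 1369 - 1304 = 65.
Step 3 — eigenvalues:
  λ = (trace ± √Δ)/2 = (37 ± 8.0623)/2,
  λ_1 = 22.5311,  λ_2 = 14.4689.

Step 4 — unit eigenvector for λ_1: solve (Sigma - λ_1 I)v = 0. First row:
  (19 - 22.5311)·v_x + (4)·v_y = 0, i.e. (-3.5311)·v_x + (4)·v_y = 0,
  so v ∝ (b, λ_1 - a) = (4, 3.5311) = u.
  ||u|| = √((4)² + (3.5311)²) = √(28.4689) ≈ 5.3356,
  v_1 = u/||u|| ≈ (0.7497, 0.6618) (||v_1|| = 1).

λ_1 = 22.5311,  λ_2 = 14.4689;  v_1 ≈ (0.7497, 0.6618)


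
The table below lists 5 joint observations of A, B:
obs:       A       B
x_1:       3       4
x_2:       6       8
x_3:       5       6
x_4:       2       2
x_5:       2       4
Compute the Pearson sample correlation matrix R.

Step 1 — column means:
  mean(A) = (3 + 6 + 5 + 2 + 2) / 5 = 18/5 = 3.6
  mean(B) = (4 + 8 + 6 + 2 + 4) / 5 = 24/5 = 4.8

Step 2 — sample variances and covariances s[i,j] = (1/(n-1)) · Σ_k (x_{k,i} - mean_i) · (x_{k,j} - mean_j), with n-1 = 4:
  s[A,A] = ((-0.6)·(-0.6) + (2.4)·(2.4) + (1.4)·(1.4) + (-1.6)·(-1.6) + (-1.6)·(-1.6)) / 4 = 13.2/4 = 3.3
  s[A,B] = ((-0.6)·(-0.8) + (2.4)·(3.2) + (1.4)·(1.2) + (-1.6)·(-2.8) + (-1.6)·(-0.8)) / 4 = 15.6/4 = 3.9
  s[B,B] = ((-0.8)·(-0.8) + (3.2)·(3.2) + (1.2)·(1.2) + (-2.8)·(-2.8) + (-0.8)·(-0.8)) / 4 = 20.8/4 = 5.2
  Sample standard deviations s_i = √(s[i,i]):
  s(A) = √(3.3) = 1.8166
  s(B) = √(5.2) = 2.2804

Step 3 — r_{ij} = s_{ij} / (s_i · s_j):
  r[A,A] = 1 (diagonal).
  r[A,B] = 3.9 / (1.8166 · 2.2804) = 3.9 / 4.1425 = 0.9415
  r[B,B] = 1 (diagonal).

R is symmetric with unit diagonal. Assembling:

R = [[1, 0.9415],
 [0.9415, 1]]


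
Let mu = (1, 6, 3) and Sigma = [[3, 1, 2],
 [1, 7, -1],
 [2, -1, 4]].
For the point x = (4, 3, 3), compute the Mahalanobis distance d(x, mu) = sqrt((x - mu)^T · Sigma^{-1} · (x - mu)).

Step 1 — centre the observation: (x - mu) = (3, -3, 0).

Step 2 — invert Sigma (cofactor / det for 3×3, or solve directly):
  Sigma^{-1} = [[0.6, -0.1333, -0.3333],
 [-0.1333, 0.1778, 0.1111],
 [-0.3333, 0.1111, 0.4444]].

Step 3 — form the quadratic (x - mu)^T · Sigma^{-1} · (x - mu):
  Sigma^{-1} · (x - mu) = (2.2, -0.9333, -1.3333).
  (x - mu)^T · [Sigma^{-1} · (x - mu)] = (3)·(2.2) + (-3)·(-0.9333) + (0)·(-1.3333) = 9.4.

Step 4 — take square root: d = √(9.4) ≈ 3.0659.

d(x, mu) = √(9.4) ≈ 3.0659


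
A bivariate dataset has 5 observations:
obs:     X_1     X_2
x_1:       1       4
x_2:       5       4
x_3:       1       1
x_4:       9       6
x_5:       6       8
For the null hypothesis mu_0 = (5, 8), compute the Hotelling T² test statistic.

Step 1 — sample mean vector:
  mean(X_1) = (1 + 5 + 1 + 9 + 6) / 5 = 22/5 = 4.4
  mean(X_2) = (4 + 4 + 1 + 6 + 8) / 5 = 23/5 = 4.6
  x̄ = (4.4, 4.6),  deviation x̄ - mu_0 = (4.4, 4.6) - (5, 8) = (-0.6, -3.4).

Step 2 — sample covariance matrix, S[i,j] = (1/(n-1)) · Σ_k (x_{k,i} - mean_i) · (x_{k,j} - mean_j), divisor n-1 = 4:
  S[X_1,X_1] = ((-3.4)·(-3.4) + (0.6)·(0.6) + (-3.4)·(-3.4) + (4.6)·(4.6) + (1.6)·(1.6)) / 4 = 47.2/4 = 11.8
  S[X_1,X_2] = ((-3.4)·(-0.6) + (0.6)·(-0.6) + (-3.4)·(-3.6) + (4.6)·(1.4) + (1.6)·(3.4)) / 4 = 25.8/4 = 6.45
  S[X_2,X_2] = ((-0.6)·(-0.6) + (-0.6)·(-0.6) + (-3.6)·(-3.6) + (1.4)·(1.4) + (3.4)·(3.4)) / 4 = 27.2/4 = 6.8
  S = [[11.8, 6.45],
 [6.45, 6.8]].

Step 3 — invert S. det(S) = 11.8·6.8 - (6.45)² = 38.6375.
  S^{-1} = (1/det) · [[d, -b], [-b, a]] = [[0.176, -0.1669],
 [-0.1669, 0.3054]].

Step 4 — quadratic form (x̄ - mu_0)^T · S^{-1} · (x̄ - mu_0):
  S^{-1} · (x̄ - mu_0) = (0.462, -0.9382),
  (x̄ - mu_0)^T · [...] = (-0.6)·(0.462) + (-3.4)·(-0.9382) = 2.9127.

Step 5 — scale by n: T² = 5 · 2.9127 = 14.5636.

T² ≈ 14.5636


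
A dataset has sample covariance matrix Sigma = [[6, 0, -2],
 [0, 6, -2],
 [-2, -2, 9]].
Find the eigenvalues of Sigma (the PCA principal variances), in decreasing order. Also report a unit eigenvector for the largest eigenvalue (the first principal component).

Step 1 — characteristic polynomial p(λ) = det(λI - Sigma) = λ³ - tr·λ² + c_1·λ - det, where tr = trace, c_1 = sum of the principal 2×2 minors, det = det(Sigma):
  tr = 6 + 6 + 9 = 21,
  c_1 = (6·6 - (0)²) + (6·9 - (-2)²) + (6·9 - (-2)²) = 36 + 50 + 50 = 136,
  det = 6·(6·9 - (-2)²) - (0)·((0)·9 - (-2)·(-2)) + (-2)·((0)·(-2) - 6·(-2)) = 6·(50) - (0)·(-4) + (-2)·(12) = 276.
  So p(λ) = λ³ - 21λ² + 136λ - 276.
Step 2 — look for an integer root (rational root theorem: any rational root is an integer divisor of 276). Testing λ = 6:
  p(6) = 216 - 756 + 816 - 276 = 0  ✓
  Dividing out (λ - 6): p(λ) = (λ - 6)(λ² - 15λ + 46).
Step 3 — remaining eigenvalues from the quadratic λ² - 15λ + 46 = 0:
  Δ = 15² - 4·46 = 225 - 184 = 41,  λ = (15 ± √41)/2 = (15 ± 6.4031)/2 ≈ 10.7016 or 4.2984.
  Sorted: λ_1 = 10.7016,  λ_2 = 6,  λ_3 = 4.2984  (check: sum = 21 = tr ✓).

Step 4 — unit eigenvector for λ_1 ≈ 10.7016: v spans the null space of (Sigma - λ_1 I), whose rows are
  r_1 = (-4.7016, 0, -2),  r_2 = (0, -4.7016, -2),  r_3 = (-2, -2, -1.7016).
  v is orthogonal to every row, so take v ∝ r_1 × r_2 = ((0)·(-2) - (-2)·(-4.7016), (-2)·(0) - (-4.7016)·(-2), (-4.7016)·(-4.7016) - (0)·(0)) ≈ (-9.4031, -9.4031, 22.1047).
  Rescale (multiply by -1 so the first nonzero entry is positive): u = (9.4031, 9.4031, -22.1047).
  ||u|| = √((9.4031)² + (9.4031)² + (-22.1047)²) = √(665.4546) ≈ 25.7964,  v_1 = u/||u|| ≈ (0.3645, 0.3645, -0.8569) (||v_1|| = 1).

λ_1 = 10.7016,  λ_2 = 6,  λ_3 = 4.2984;  v_1 ≈ (0.3645, 0.3645, -0.8569)


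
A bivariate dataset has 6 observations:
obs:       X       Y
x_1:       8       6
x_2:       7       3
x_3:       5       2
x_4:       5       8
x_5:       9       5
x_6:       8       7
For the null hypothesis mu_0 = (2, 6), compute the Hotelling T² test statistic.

Step 1 — sample mean vector:
  mean(X) = (8 + 7 + 5 + 5 + 9 + 8) / 6 = 42/6 = 7
  mean(Y) = (6 + 3 + 2 + 8 + 5 + 7) / 6 = 31/6 = 5.1667
  x̄ = (7, 5.1667),  deviation x̄ - mu_0 = (7, 5.1667) - (2, 6) = (5, -0.8333).

Step 2 — sample covariance matrix, S[i,j] = (1/(n-1)) · Σ_k (x_{k,i} - mean_i) · (x_{k,j} - mean_j), divisor n-1 = 5:
  S[X,X] = ((1)·(1) + (0)·(0) + (-2)·(-2) + (-2)·(-2) + (2)·(2) + (1)·(1)) / 5 = 14/5 = 2.8
  S[X,Y] = ((1)·(0.8333) + (0)·(-2.1667) + (-2)·(-3.1667) + (-2)·(2.8333) + (2)·(-0.1667) + (1)·(1.8333)) / 5 = 3/5 = 0.6
  S[Y,Y] = ((0.8333)·(0.8333) + (-2.1667)·(-2.1667) + (-3.1667)·(-3.1667) + (2.8333)·(2.8333) + (-0.1667)·(-0.1667) + (1.8333)·(1.8333)) / 5 = 26.8333/5 = 5.3667
  S = [[2.8, 0.6],
 [0.6, 5.3667]].

Step 3 — invert S. det(S) = 2.8·5.3667 - (0.6)² = 14.6667.
  S^{-1} = (1/det) · [[d, -b], [-b, a]] = [[0.3659, -0.0409],
 [-0.0409, 0.1909]].

Step 4 — quadratic form (x̄ - mu_0)^T · S^{-1} · (x̄ - mu_0):
  S^{-1} · (x̄ - mu_0) = (1.8636, -0.3636),
  (x̄ - mu_0)^T · [...] = (5)·(1.8636) + (-0.8333)·(-0.3636) = 9.6212.

Step 5 — scale by n: T² = 6 · 9.6212 = 57.7273.

T² ≈ 57.7273


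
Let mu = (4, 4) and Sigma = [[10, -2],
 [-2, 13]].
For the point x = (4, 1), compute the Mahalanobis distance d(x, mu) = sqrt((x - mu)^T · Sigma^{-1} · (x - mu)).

Step 1 — centre the observation: (x - mu) = (0, -3).

Step 2 — invert Sigma. det(Sigma) = 10·13 - (-2)² = 126.
  Sigma^{-1} = (1/det) · [[d, -b], [-b, a]] = [[0.1032, 0.0159],
 [0.0159, 0.0794]].

Step 3 — form the quadratic (x - mu)^T · Sigma^{-1} · (x - mu):
  Sigma^{-1} · (x - mu) = (-0.0476, -0.2381).
  (x - mu)^T · [Sigma^{-1} · (x - mu)] = (0)·(-0.0476) + (-3)·(-0.2381) = 0.7143.

Step 4 — take square root: d = √(0.7143) ≈ 0.8452.

d(x, mu) = √(0.7143) ≈ 0.8452


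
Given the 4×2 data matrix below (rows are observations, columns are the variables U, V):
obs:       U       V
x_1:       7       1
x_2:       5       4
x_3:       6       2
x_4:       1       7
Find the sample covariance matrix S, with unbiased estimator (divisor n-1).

Step 1 — column means:
  mean(U) = (7 + 5 + 6 + 1) / 4 = 19/4 = 4.75
  mean(V) = (1 + 4 + 2 + 7) / 4 = 14/4 = 3.5

Step 2 — sample covariance S[i,j] = (1/(n-1)) · Σ_k (x_{k,i} - mean_i) · (x_{k,j} - mean_j), with n-1 = 3.
  S[U,U] = ((2.25)·(2.25) + (0.25)·(0.25) + (1.25)·(1.25) + (-3.75)·(-3.75)) / 3 = 20.75/3 = 6.9167
  S[U,V] = ((2.25)·(-2.5) + (0.25)·(0.5) + (1.25)·(-1.5) + (-3.75)·(3.5)) / 3 = -20.5/3 = -6.8333
  S[V,V] = ((-2.5)·(-2.5) + (0.5)·(0.5) + (-1.5)·(-1.5) + (3.5)·(3.5)) / 3 = 21/3 = 7

S is symmetric (S[j,i] = S[i,j]). Assembling:

S = [[6.9167, -6.8333],
 [-6.8333, 7]]


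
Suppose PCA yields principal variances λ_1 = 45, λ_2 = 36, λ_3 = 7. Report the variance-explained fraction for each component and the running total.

Step 1 — total variance = trace(Sigma) = Σ λ_i = 45 + 36 + 7 = 88.

Step 2 — fraction explained by component i = λ_i / Σ λ:
  PC1: 45/88 = 0.5114
  PC2: 36/88 = 0.4091
  PC3: 7/88 = 0.0795

Step 3 — cumulative fraction after k components = (λ_1 + ... + λ_k) / Σ λ:
  k = 1: 45/88 = 0.5114
  k = 2: (45 + 36)/88 = 81/88 = 0.9205
  k = 3: (45 + 36 + 7)/88 = 88/88 = 1

Summary (fraction, with percent):

explained: PC1 0.5114 (51.14%), PC2 0.4091 (40.91%), PC3 0.0795 (7.95%);  cumulative: 0.5114, 0.9205, 1


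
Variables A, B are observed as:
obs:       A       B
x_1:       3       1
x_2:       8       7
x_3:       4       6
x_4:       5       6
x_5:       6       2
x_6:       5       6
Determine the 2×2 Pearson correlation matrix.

Step 1 — column means:
  mean(A) = (3 + 8 + 4 + 5 + 6 + 5) / 6 = 31/6 = 5.1667
  mean(B) = (1 + 7 + 6 + 6 + 2 + 6) / 6 = 28/6 = 4.6667

Step 2 — sample variances and covariances s[i,j] = (1/(n-1)) · Σ_k (x_{k,i} - mean_i) · (x_{k,j} - mean_j), with n-1 = 5:
  s[A,A] = ((-2.1667)·(-2.1667) + (2.8333)·(2.8333) + (-1.1667)·(-1.1667) + (-0.1667)·(-0.1667) + (0.8333)·(0.8333) + (-0.1667)·(-0.1667)) / 5 = 14.8333/5 = 2.9667
  s[A,B] = ((-2.1667)·(-3.6667) + (2.8333)·(2.3333) + (-1.1667)·(1.3333) + (-0.1667)·(1.3333) + (0.8333)·(-2.6667) + (-0.1667)·(1.3333)) / 5 = 10.3333/5 = 2.0667
  s[B,B] = ((-3.6667)·(-3.6667) + (2.3333)·(2.3333) + (1.3333)·(1.3333) + (1.3333)·(1.3333) + (-2.6667)·(-2.6667) + (1.3333)·(1.3333)) / 5 = 31.3333/5 = 6.2667
  Sample standard deviations s_i = √(s[i,i]):
  s(A) = √(2.9667) = 1.7224
  s(B) = √(6.2667) = 2.5033

Step 3 — r_{ij} = s_{ij} / (s_i · s_j):
  r[A,A] = 1 (diagonal).
  r[A,B] = 2.0667 / (1.7224 · 2.5033) = 2.0667 / 4.3117 = 0.4793
  r[B,B] = 1 (diagonal).

R is symmetric with unit diagonal. Assembling:

R = [[1, 0.4793],
 [0.4793, 1]]


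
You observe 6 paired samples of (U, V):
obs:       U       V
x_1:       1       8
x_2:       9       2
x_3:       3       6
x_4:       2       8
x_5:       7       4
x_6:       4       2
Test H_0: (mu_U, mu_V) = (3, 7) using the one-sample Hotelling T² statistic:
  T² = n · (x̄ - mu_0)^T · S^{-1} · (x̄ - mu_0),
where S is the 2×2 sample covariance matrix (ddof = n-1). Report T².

Step 1 — sample mean vector:
  mean(U) = (1 + 9 + 3 + 2 + 7 + 4) / 6 = 26/6 = 4.3333
  mean(V) = (8 + 2 + 6 + 8 + 4 + 2) / 6 = 30/6 = 5
  x̄ = (4.3333, 5),  deviation x̄ - mu_0 = (4.3333, 5) - (3, 7) = (1.3333, -2).

Step 2 — sample covariance matrix, S[i,j] = (1/(n-1)) · Σ_k (x_{k,i} - mean_i) · (x_{k,j} - mean_j), divisor n-1 = 5:
  S[U,U] = ((-3.3333)·(-3.3333) + (4.6667)·(4.6667) + (-1.3333)·(-1.3333) + (-2.3333)·(-2.3333) + (2.6667)·(2.6667) + (-0.3333)·(-0.3333)) / 5 = 47.3333/5 = 9.4667
  S[U,V] = ((-3.3333)·(3) + (4.6667)·(-3) + (-1.3333)·(1) + (-2.3333)·(3) + (2.6667)·(-1) + (-0.3333)·(-3)) / 5 = -34/5 = -6.8
  S[V,V] = ((3)·(3) + (-3)·(-3) + (1)·(1) + (3)·(3) + (-1)·(-1) + (-3)·(-3)) / 5 = 38/5 = 7.6
  S = [[9.4667, -6.8],
 [-6.8, 7.6]].

Step 3 — invert S. det(S) = 9.4667·7.6 - (-6.8)² = 25.7067.
  S^{-1} = (1/det) · [[d, -b], [-b, a]] = [[0.2956, 0.2645],
 [0.2645, 0.3683]].

Step 4 — quadratic form (x̄ - mu_0)^T · S^{-1} · (x̄ - mu_0):
  S^{-1} · (x̄ - mu_0) = (-0.1349, -0.3838),
  (x̄ - mu_0)^T · [...] = (1.3333)·(-0.1349) + (-2)·(-0.3838) = 0.5878.

Step 5 — scale by n: T² = 6 · 0.5878 = 3.527.

T² ≈ 3.527


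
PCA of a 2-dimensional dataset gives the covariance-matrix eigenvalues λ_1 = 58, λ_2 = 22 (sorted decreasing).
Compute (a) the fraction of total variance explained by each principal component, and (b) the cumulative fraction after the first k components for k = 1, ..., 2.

Step 1 — total variance = trace(Sigma) = Σ λ_i = 58 + 22 = 80.

Step 2 — fraction explained by component i = λ_i / Σ λ:
  PC1: 58/80 = 0.725
  PC2: 22/80 = 0.275

Step 3 — cumulative fraction after k components = (λ_1 + ... + λ_k) / Σ λ:
  k = 1: 58/80 = 0.725
  k = 2: (58 + 22)/80 = 80/80 = 1

Summary (fraction, with percent):

explained: PC1 0.725 (72.5%), PC2 0.275 (27.5%);  cumulative: 0.725, 1


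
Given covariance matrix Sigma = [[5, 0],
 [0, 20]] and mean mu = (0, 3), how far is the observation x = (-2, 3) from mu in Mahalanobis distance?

Step 1 — centre the observation: (x - mu) = (-2, 0).

Step 2 — invert Sigma. det(Sigma) = 5·20 - (0)² = 100.
  Sigma^{-1} = (1/det) · [[d, -b], [-b, a]] = [[0.2, 0],
 [0, 0.05]].

Step 3 — form the quadratic (x - mu)^T · Sigma^{-1} · (x - mu):
  Sigma^{-1} · (x - mu) = (-0.4, 0).
  (x - mu)^T · [Sigma^{-1} · (x - mu)] = (-2)·(-0.4) + (0)·(0) = 0.8.

Step 4 — take square root: d = √(0.8) ≈ 0.8944.

d(x, mu) = √(0.8) ≈ 0.8944


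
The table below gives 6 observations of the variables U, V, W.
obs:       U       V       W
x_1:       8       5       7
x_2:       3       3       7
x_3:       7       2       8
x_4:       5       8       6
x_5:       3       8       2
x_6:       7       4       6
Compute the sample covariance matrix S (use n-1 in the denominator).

Step 1 — column means:
  mean(U) = (8 + 3 + 7 + 5 + 3 + 7) / 6 = 33/6 = 5.5
  mean(V) = (5 + 3 + 2 + 8 + 8 + 4) / 6 = 30/6 = 5
  mean(W) = (7 + 7 + 8 + 6 + 2 + 6) / 6 = 36/6 = 6

Step 2 — sample covariance S[i,j] = (1/(n-1)) · Σ_k (x_{k,i} - mean_i) · (x_{k,j} - mean_j), with n-1 = 5.
  S[U,U] = ((2.5)·(2.5) + (-2.5)·(-2.5) + (1.5)·(1.5) + (-0.5)·(-0.5) + (-2.5)·(-2.5) + (1.5)·(1.5)) / 5 = 23.5/5 = 4.7
  S[U,V] = ((2.5)·(0) + (-2.5)·(-2) + (1.5)·(-3) + (-0.5)·(3) + (-2.5)·(3) + (1.5)·(-1)) / 5 = -10/5 = -2
  S[U,W] = ((2.5)·(1) + (-2.5)·(1) + (1.5)·(2) + (-0.5)·(0) + (-2.5)·(-4) + (1.5)·(0)) / 5 = 13/5 = 2.6
  S[V,V] = ((0)·(0) + (-2)·(-2) + (-3)·(-3) + (3)·(3) + (3)·(3) + (-1)·(-1)) / 5 = 32/5 = 6.4
  S[V,W] = ((0)·(1) + (-2)·(1) + (-3)·(2) + (3)·(0) + (3)·(-4) + (-1)·(0)) / 5 = -20/5 = -4
  S[W,W] = ((1)·(1) + (1)·(1) + (2)·(2) + (0)·(0) + (-4)·(-4) + (0)·(0)) / 5 = 22/5 = 4.4

S is symmetric (S[j,i] = S[i,j]). Assembling:

S = [[4.7, -2, 2.6],
 [-2, 6.4, -4],
 [2.6, -4, 4.4]]


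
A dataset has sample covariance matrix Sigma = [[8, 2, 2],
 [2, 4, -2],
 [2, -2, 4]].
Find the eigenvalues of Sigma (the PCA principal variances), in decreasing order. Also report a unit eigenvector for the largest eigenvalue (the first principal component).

Step 1 — characteristic polynomial p(λ) = det(λI - Sigma) = λ³ - tr·λ² + c_1·λ - det, where tr = trace, c_1 = sum of the principal 2×2 minors, det = det(Sigma):
  tr = 8 + 4 + 4 = 16,
  c_1 = (8·4 - (2)²) + (8·4 - (2)²) + (4·4 - (-2)²) = 28 + 28 + 12 = 68,
  det = 8·(4·4 - (-2)²) - (2)·((2)·4 - (-2)·(2)) + (2)·((2)·(-2) - 4·(2)) = 8·(12) - (2)·(12) + (2)·(-12) = 48.
  So p(λ) = λ³ - 16λ² + 68λ - 48.
Step 2 — look for an integer root (rational root theorem: any rational root is an integer divisor of 48). Testing λ = 6:
  p(6) = 216 - 576 + 408 - 48 = 0  ✓
  Dividing out (λ - 6): p(λ) = (λ - 6)(λ² - 10λ + 8).
Step 3 — remaining eigenvalues from the quadratic λ² - 10λ + 8 = 0:
  Δ = 10² - 4·8 = 100 - 32 = 68,  λ = (10 ± √68)/2 = (10 ± 8.2462)/2 ≈ 9.1231 or 0.8769.
  Sorted: λ_1 = 9.1231,  λ_2 = 6,  λ_3 = 0.8769  (check: sum = 16 = tr ✓).

Step 4 — unit eigenvector for λ_1 ≈ 9.1231: v spans the null space of (Sigma - λ_1 I), whose rows are
  r_1 = (-1.1231, 2, 2),  r_2 = (2, -5.1231, -2),  r_3 = (2, -2, -5.1231).
  v is orthogonal to every row, so take v ∝ r_1 × r_2 = ((2)·(-2) - (2)·(-5.1231), (2)·(2) - (-1.1231)·(-2), (-1.1231)·(-5.1231) - (2)·(2)) ≈ (6.2462, 1.7538, 1.7538).
  Let u = (6.2462, 1.7538, 1.7538).
  ||u|| = √((6.2462)² + (1.7538)² + (1.7538)²) = √(45.1667) ≈ 6.7206,  v_1 = u/||u|| ≈ (0.9294, 0.261, 0.261) (||v_1|| = 1).

λ_1 = 9.1231,  λ_2 = 6,  λ_3 = 0.8769;  v_1 ≈ (0.9294, 0.261, 0.261)


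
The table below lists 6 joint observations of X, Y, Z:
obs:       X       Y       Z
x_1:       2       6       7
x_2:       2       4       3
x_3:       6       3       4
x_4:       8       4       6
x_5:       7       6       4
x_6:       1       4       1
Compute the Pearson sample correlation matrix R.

Step 1 — column means:
  mean(X) = (2 + 2 + 6 + 8 + 7 + 1) / 6 = 26/6 = 4.3333
  mean(Y) = (6 + 4 + 3 + 4 + 6 + 4) / 6 = 27/6 = 4.5
  mean(Z) = (7 + 3 + 4 + 6 + 4 + 1) / 6 = 25/6 = 4.1667

Step 2 — sample variances and covariances s[i,j] = (1/(n-1)) · Σ_k (x_{k,i} - mean_i) · (x_{k,j} - mean_j), with n-1 = 5:
  s[X,X] = ((-2.3333)·(-2.3333) + (-2.3333)·(-2.3333) + (1.6667)·(1.6667) + (3.6667)·(3.6667) + (2.6667)·(2.6667) + (-3.3333)·(-3.3333)) / 5 = 45.3333/5 = 9.0667
  s[X,Y] = ((-2.3333)·(1.5) + (-2.3333)·(-0.5) + (1.6667)·(-1.5) + (3.6667)·(-0.5) + (2.6667)·(1.5) + (-3.3333)·(-0.5)) / 5 = -1/5 = -0.2
  s[X,Z] = ((-2.3333)·(2.8333) + (-2.3333)·(-1.1667) + (1.6667)·(-0.1667) + (3.6667)·(1.8333) + (2.6667)·(-0.1667) + (-3.3333)·(-3.1667)) / 5 = 12.6667/5 = 2.5333
  s[Y,Y] = ((1.5)·(1.5) + (-0.5)·(-0.5) + (-1.5)·(-1.5) + (-0.5)·(-0.5) + (1.5)·(1.5) + (-0.5)·(-0.5)) / 5 = 7.5/5 = 1.5
  s[Y,Z] = ((1.5)·(2.8333) + (-0.5)·(-1.1667) + (-1.5)·(-0.1667) + (-0.5)·(1.8333) + (1.5)·(-0.1667) + (-0.5)·(-3.1667)) / 5 = 5.5/5 = 1.1
  s[Z,Z] = ((2.8333)·(2.8333) + (-1.1667)·(-1.1667) + (-0.1667)·(-0.1667) + (1.8333)·(1.8333) + (-0.1667)·(-0.1667) + (-3.1667)·(-3.1667)) / 5 = 22.8333/5 = 4.5667
  Sample standard deviations s_i = √(s[i,i]):
  s(X) = √(9.0667) = 3.0111
  s(Y) = √(1.5) = 1.2247
  s(Z) = √(4.5667) = 2.137

Step 3 — r_{ij} = s_{ij} / (s_i · s_j):
  r[X,X] = 1 (diagonal).
  r[X,Y] = -0.2 / (3.0111 · 1.2247) = -0.2 / 3.6878 = -0.0542
  r[X,Z] = 2.5333 / (3.0111 · 2.137) = 2.5333 / 6.4346 = 0.3937
  r[Y,Y] = 1 (diagonal).
  r[Y,Z] = 1.1 / (1.2247 · 2.137) = 1.1 / 2.6173 = 0.4203
  r[Z,Z] = 1 (diagonal).

R is symmetric with unit diagonal. Assembling:

R = [[1, -0.0542, 0.3937],
 [-0.0542, 1, 0.4203],
 [0.3937, 0.4203, 1]]


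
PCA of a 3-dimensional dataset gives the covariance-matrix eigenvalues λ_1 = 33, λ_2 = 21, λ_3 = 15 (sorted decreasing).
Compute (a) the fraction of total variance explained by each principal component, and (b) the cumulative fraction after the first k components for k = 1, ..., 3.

Step 1 — total variance = trace(Sigma) = Σ λ_i = 33 + 21 + 15 = 69.

Step 2 — fraction explained by component i = λ_i / Σ λ:
  PC1: 33/69 = 0.4783
  PC2: 21/69 = 0.3043
  PC3: 15/69 = 0.2174

Step 3 — cumulative fraction after k components = (λ_1 + ... + λ_k) / Σ λ:
  k = 1: 33/69 = 0.4783
  k = 2: (33 + 21)/69 = 54/69 = 0.7826
  k = 3: (33 + 21 + 15)/69 = 69/69 = 1

Summary (fraction, with percent):

explained: PC1 0.4783 (47.83%), PC2 0.3043 (30.43%), PC3 0.2174 (21.74%);  cumulative: 0.4783, 0.7826, 1


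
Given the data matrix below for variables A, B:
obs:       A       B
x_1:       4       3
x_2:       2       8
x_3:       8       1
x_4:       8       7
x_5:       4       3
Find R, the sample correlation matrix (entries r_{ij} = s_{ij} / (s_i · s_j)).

Step 1 — column means:
  mean(A) = (4 + 2 + 8 + 8 + 4) / 5 = 26/5 = 5.2
  mean(B) = (3 + 8 + 1 + 7 + 3) / 5 = 22/5 = 4.4

Step 2 — sample variances and covariances s[i,j] = (1/(n-1)) · Σ_k (x_{k,i} - mean_i) · (x_{k,j} - mean_j), with n-1 = 4:
  s[A,A] = ((-1.2)·(-1.2) + (-3.2)·(-3.2) + (2.8)·(2.8) + (2.8)·(2.8) + (-1.2)·(-1.2)) / 4 = 28.8/4 = 7.2
  s[A,B] = ((-1.2)·(-1.4) + (-3.2)·(3.6) + (2.8)·(-3.4) + (2.8)·(2.6) + (-1.2)·(-1.4)) / 4 = -10.4/4 = -2.6
  s[B,B] = ((-1.4)·(-1.4) + (3.6)·(3.6) + (-3.4)·(-3.4) + (2.6)·(2.6) + (-1.4)·(-1.4)) / 4 = 35.2/4 = 8.8
  Sample standard deviations s_i = √(s[i,i]):
  s(A) = √(7.2) = 2.6833
  s(B) = √(8.8) = 2.9665

Step 3 — r_{ij} = s_{ij} / (s_i · s_j):
  r[A,A] = 1 (diagonal).
  r[A,B] = -2.6 / (2.6833 · 2.9665) = -2.6 / 7.9599 = -0.3266
  r[B,B] = 1 (diagonal).

R is symmetric with unit diagonal. Assembling:

R = [[1, -0.3266],
 [-0.3266, 1]]


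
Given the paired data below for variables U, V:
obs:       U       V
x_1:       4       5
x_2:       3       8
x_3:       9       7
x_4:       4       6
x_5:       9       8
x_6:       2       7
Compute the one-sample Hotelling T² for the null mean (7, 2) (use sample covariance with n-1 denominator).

Step 1 — sample mean vector:
  mean(U) = (4 + 3 + 9 + 4 + 9 + 2) / 6 = 31/6 = 5.1667
  mean(V) = (5 + 8 + 7 + 6 + 8 + 7) / 6 = 41/6 = 6.8333
  x̄ = (5.1667, 6.8333),  deviation x̄ - mu_0 = (5.1667, 6.8333) - (7, 2) = (-1.8333, 4.8333).

Step 2 — sample covariance matrix, S[i,j] = (1/(n-1)) · Σ_k (x_{k,i} - mean_i) · (x_{k,j} - mean_j), divisor n-1 = 5:
  S[U,U] = ((-1.1667)·(-1.1667) + (-2.1667)·(-2.1667) + (3.8333)·(3.8333) + (-1.1667)·(-1.1667) + (3.8333)·(3.8333) + (-3.1667)·(-3.1667)) / 5 = 46.8333/5 = 9.3667
  S[U,V] = ((-1.1667)·(-1.8333) + (-2.1667)·(1.1667) + (3.8333)·(0.1667) + (-1.1667)·(-0.8333) + (3.8333)·(1.1667) + (-3.1667)·(0.1667)) / 5 = 5.1667/5 = 1.0333
  S[V,V] = ((-1.8333)·(-1.8333) + (1.1667)·(1.1667) + (0.1667)·(0.1667) + (-0.8333)·(-0.8333) + (1.1667)·(1.1667) + (0.1667)·(0.1667)) / 5 = 6.8333/5 = 1.3667
  S = [[9.3667, 1.0333],
 [1.0333, 1.3667]].

Step 3 — invert S. det(S) = 9.3667·1.3667 - (1.0333)² = 11.7333.
  S^{-1} = (1/det) · [[d, -b], [-b, a]] = [[0.1165, -0.0881],
 [-0.0881, 0.7983]].

Step 4 — quadratic form (x̄ - mu_0)^T · S^{-1} · (x̄ - mu_0):
  S^{-1} · (x̄ - mu_0) = (-0.6392, 4.0199),
  (x̄ - mu_0)^T · [...] = (-1.8333)·(-0.6392) + (4.8333)·(4.0199) = 20.6013.

Step 5 — scale by n: T² = 6 · 20.6013 = 123.608.

T² ≈ 123.608


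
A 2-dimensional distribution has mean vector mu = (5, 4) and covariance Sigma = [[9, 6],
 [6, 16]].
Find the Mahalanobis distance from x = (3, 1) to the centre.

Step 1 — centre the observation: (x - mu) = (-2, -3).

Step 2 — invert Sigma. det(Sigma) = 9·16 - (6)² = 108.
  Sigma^{-1} = (1/det) · [[d, -b], [-b, a]] = [[0.1481, -0.0556],
 [-0.0556, 0.0833]].

Step 3 — form the quadratic (x - mu)^T · Sigma^{-1} · (x - mu):
  Sigma^{-1} · (x - mu) = (-0.1296, -0.1389).
  (x - mu)^T · [Sigma^{-1} · (x - mu)] = (-2)·(-0.1296) + (-3)·(-0.1389) = 0.6759.

Step 4 — take square root: d = √(0.6759) ≈ 0.8221.

d(x, mu) = √(0.6759) ≈ 0.8221


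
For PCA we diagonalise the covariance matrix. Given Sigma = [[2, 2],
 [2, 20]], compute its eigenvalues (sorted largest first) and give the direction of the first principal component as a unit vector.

Step 1 — characteristic polynomial of 2×2 Sigma:
  det(Sigma - λI) = λ² - trace · λ + det = 0.
  trace = 2 + 20 = 22, det = 2·20 - (2)² = 36.
Step 2 — discriminant:
  Δ = trace² - 4·det = 484 - 144 = 340.
Step 3 — eigenvalues:
  λ = (trace ± √Δ)/2 = (22 ± 18.4391)/2,
  λ_1 = 20.2195,  λ_2 = 1.7805.

Step 4 — unit eigenvector for λ_1: solve (Sigma - λ_1 I)v = 0. First row:
  (2 - 20.2195)·v_x + (2)·v_y = 0, i.e. (-18.2195)·v_x + (2)·v_y = 0,
  so v ∝ (b, λ_1 - a) = (2, 18.2195) = u.
  ||u|| = √((2)² + (18.2195)²) = √(335.9518) ≈ 18.329,
  v_1 = u/||u|| ≈ (0.1091, 0.994) (||v_1|| = 1).

λ_1 = 20.2195,  λ_2 = 1.7805;  v_1 ≈ (0.1091, 0.994)


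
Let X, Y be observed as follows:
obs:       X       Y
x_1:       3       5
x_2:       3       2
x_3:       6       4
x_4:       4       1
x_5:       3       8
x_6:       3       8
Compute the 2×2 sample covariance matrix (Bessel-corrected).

Step 1 — column means:
  mean(X) = (3 + 3 + 6 + 4 + 3 + 3) / 6 = 22/6 = 3.6667
  mean(Y) = (5 + 2 + 4 + 1 + 8 + 8) / 6 = 28/6 = 4.6667

Step 2 — sample covariance S[i,j] = (1/(n-1)) · Σ_k (x_{k,i} - mean_i) · (x_{k,j} - mean_j), with n-1 = 5.
  S[X,X] = ((-0.6667)·(-0.6667) + (-0.6667)·(-0.6667) + (2.3333)·(2.3333) + (0.3333)·(0.3333) + (-0.6667)·(-0.6667) + (-0.6667)·(-0.6667)) / 5 = 7.3333/5 = 1.4667
  S[X,Y] = ((-0.6667)·(0.3333) + (-0.6667)·(-2.6667) + (2.3333)·(-0.6667) + (0.3333)·(-3.6667) + (-0.6667)·(3.3333) + (-0.6667)·(3.3333)) / 5 = -5.6667/5 = -1.1333
  S[Y,Y] = ((0.3333)·(0.3333) + (-2.6667)·(-2.6667) + (-0.6667)·(-0.6667) + (-3.6667)·(-3.6667) + (3.3333)·(3.3333) + (3.3333)·(3.3333)) / 5 = 43.3333/5 = 8.6667

S is symmetric (S[j,i] = S[i,j]). Assembling:

S = [[1.4667, -1.1333],
 [-1.1333, 8.6667]]


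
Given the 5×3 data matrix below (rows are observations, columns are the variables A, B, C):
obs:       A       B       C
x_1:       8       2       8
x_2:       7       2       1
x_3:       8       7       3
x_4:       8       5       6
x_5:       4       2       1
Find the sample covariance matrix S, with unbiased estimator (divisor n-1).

Step 1 — column means:
  mean(A) = (8 + 7 + 8 + 8 + 4) / 5 = 35/5 = 7
  mean(B) = (2 + 2 + 7 + 5 + 2) / 5 = 18/5 = 3.6
  mean(C) = (8 + 1 + 3 + 6 + 1) / 5 = 19/5 = 3.8

Step 2 — sample covariance S[i,j] = (1/(n-1)) · Σ_k (x_{k,i} - mean_i) · (x_{k,j} - mean_j), with n-1 = 4.
  S[A,A] = ((1)·(1) + (0)·(0) + (1)·(1) + (1)·(1) + (-3)·(-3)) / 4 = 12/4 = 3
  S[A,B] = ((1)·(-1.6) + (0)·(-1.6) + (1)·(3.4) + (1)·(1.4) + (-3)·(-1.6)) / 4 = 8/4 = 2
  S[A,C] = ((1)·(4.2) + (0)·(-2.8) + (1)·(-0.8) + (1)·(2.2) + (-3)·(-2.8)) / 4 = 14/4 = 3.5
  S[B,B] = ((-1.6)·(-1.6) + (-1.6)·(-1.6) + (3.4)·(3.4) + (1.4)·(1.4) + (-1.6)·(-1.6)) / 4 = 21.2/4 = 5.3
  S[B,C] = ((-1.6)·(4.2) + (-1.6)·(-2.8) + (3.4)·(-0.8) + (1.4)·(2.2) + (-1.6)·(-2.8)) / 4 = 2.6/4 = 0.65
  S[C,C] = ((4.2)·(4.2) + (-2.8)·(-2.8) + (-0.8)·(-0.8) + (2.2)·(2.2) + (-2.8)·(-2.8)) / 4 = 38.8/4 = 9.7

S is symmetric (S[j,i] = S[i,j]). Assembling:

S = [[3, 2, 3.5],
 [2, 5.3, 0.65],
 [3.5, 0.65, 9.7]]


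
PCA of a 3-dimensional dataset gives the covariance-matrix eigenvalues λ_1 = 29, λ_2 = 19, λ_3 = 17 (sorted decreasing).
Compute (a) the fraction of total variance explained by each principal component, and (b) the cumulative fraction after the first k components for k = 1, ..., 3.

Step 1 — total variance = trace(Sigma) = Σ λ_i = 29 + 19 + 17 = 65.

Step 2 — fraction explained by component i = λ_i / Σ λ:
  PC1: 29/65 = 0.4462
  PC2: 19/65 = 0.2923
  PC3: 17/65 = 0.2615

Step 3 — cumulative fraction after k components = (λ_1 + ... + λ_k) / Σ λ:
  k = 1: 29/65 = 0.4462
  k = 2: (29 + 19)/65 = 48/65 = 0.7385
  k = 3: (29 + 19 + 17)/65 = 65/65 = 1

Summary (fraction, with percent):

explained: PC1 0.4462 (44.62%), PC2 0.2923 (29.23%), PC3 0.2615 (26.15%);  cumulative: 0.4462, 0.7385, 1


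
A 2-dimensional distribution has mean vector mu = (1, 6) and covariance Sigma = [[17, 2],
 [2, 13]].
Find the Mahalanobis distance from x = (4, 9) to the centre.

Step 1 — centre the observation: (x - mu) = (3, 3).

Step 2 — invert Sigma. det(Sigma) = 17·13 - (2)² = 217.
  Sigma^{-1} = (1/det) · [[d, -b], [-b, a]] = [[0.0599, -0.0092],
 [-0.0092, 0.0783]].

Step 3 — form the quadratic (x - mu)^T · Sigma^{-1} · (x - mu):
  Sigma^{-1} · (x - mu) = (0.1521, 0.2074).
  (x - mu)^T · [Sigma^{-1} · (x - mu)] = (3)·(0.1521) + (3)·(0.2074) = 1.0783.

Step 4 — take square root: d = √(1.0783) ≈ 1.0384.

d(x, mu) = √(1.0783) ≈ 1.0384


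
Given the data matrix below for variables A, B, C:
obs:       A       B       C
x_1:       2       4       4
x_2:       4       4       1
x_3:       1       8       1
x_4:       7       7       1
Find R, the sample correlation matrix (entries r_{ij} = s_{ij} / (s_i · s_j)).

Step 1 — column means:
  mean(A) = (2 + 4 + 1 + 7) / 4 = 14/4 = 3.5
  mean(B) = (4 + 4 + 8 + 7) / 4 = 23/4 = 5.75
  mean(C) = (4 + 1 + 1 + 1) / 4 = 7/4 = 1.75

Step 2 — sample variances and covariances s[i,j] = (1/(n-1)) · Σ_k (x_{k,i} - mean_i) · (x_{k,j} - mean_j), with n-1 = 3:
  s[A,A] = ((-1.5)·(-1.5) + (0.5)·(0.5) + (-2.5)·(-2.5) + (3.5)·(3.5)) / 3 = 21/3 = 7
  s[A,B] = ((-1.5)·(-1.75) + (0.5)·(-1.75) + (-2.5)·(2.25) + (3.5)·(1.25)) / 3 = 0.5/3 = 0.1667
  s[A,C] = ((-1.5)·(2.25) + (0.5)·(-0.75) + (-2.5)·(-0.75) + (3.5)·(-0.75)) / 3 = -4.5/3 = -1.5
  s[B,B] = ((-1.75)·(-1.75) + (-1.75)·(-1.75) + (2.25)·(2.25) + (1.25)·(1.25)) / 3 = 12.75/3 = 4.25
  s[B,C] = ((-1.75)·(2.25) + (-1.75)·(-0.75) + (2.25)·(-0.75) + (1.25)·(-0.75)) / 3 = -5.25/3 = -1.75
  s[C,C] = ((2.25)·(2.25) + (-0.75)·(-0.75) + (-0.75)·(-0.75) + (-0.75)·(-0.75)) / 3 = 6.75/3 = 2.25
  Sample standard deviations s_i = √(s[i,i]):
  s(A) = √(7) = 2.6458
  s(B) = √(4.25) = 2.0616
  s(C) = √(2.25) = 1.5

Step 3 — r_{ij} = s_{ij} / (s_i · s_j):
  r[A,A] = 1 (diagonal).
  r[A,B] = 0.1667 / (2.6458 · 2.0616) = 0.1667 / 5.4544 = 0.0306
  r[A,C] = -1.5 / (2.6458 · 1.5) = -1.5 / 3.9686 = -0.378
  r[B,B] = 1 (diagonal).
  r[B,C] = -1.75 / (2.0616 · 1.5) = -1.75 / 3.0923 = -0.5659
  r[C,C] = 1 (diagonal).

R is symmetric with unit diagonal. Assembling:

R = [[1, 0.0306, -0.378],
 [0.0306, 1, -0.5659],
 [-0.378, -0.5659, 1]]


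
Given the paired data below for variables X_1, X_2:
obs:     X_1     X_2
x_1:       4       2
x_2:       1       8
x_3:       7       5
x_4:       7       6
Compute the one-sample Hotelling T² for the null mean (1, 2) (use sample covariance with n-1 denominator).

Step 1 — sample mean vector:
  mean(X_1) = (4 + 1 + 7 + 7) / 4 = 19/4 = 4.75
  mean(X_2) = (2 + 8 + 5 + 6) / 4 = 21/4 = 5.25
  x̄ = (4.75, 5.25),  deviation x̄ - mu_0 = (4.75, 5.25) - (1, 2) = (3.75, 3.25).

Step 2 — sample covariance matrix, S[i,j] = (1/(n-1)) · Σ_k (x_{k,i} - mean_i) · (x_{k,j} - mean_j), divisor n-1 = 3:
  S[X_1,X_1] = ((-0.75)·(-0.75) + (-3.75)·(-3.75) + (2.25)·(2.25) + (2.25)·(2.25)) / 3 = 24.75/3 = 8.25
  S[X_1,X_2] = ((-0.75)·(-3.25) + (-3.75)·(2.75) + (2.25)·(-0.25) + (2.25)·(0.75)) / 3 = -6.75/3 = -2.25
  S[X_2,X_2] = ((-3.25)·(-3.25) + (2.75)·(2.75) + (-0.25)·(-0.25) + (0.75)·(0.75)) / 3 = 18.75/3 = 6.25
  S = [[8.25, -2.25],
 [-2.25, 6.25]].

Step 3 — invert S. det(S) = 8.25·6.25 - (-2.25)² = 46.5.
  S^{-1} = (1/det) · [[d, -b], [-b, a]] = [[0.1344, 0.0484],
 [0.0484, 0.1774]].

Step 4 — quadratic form (x̄ - mu_0)^T · S^{-1} · (x̄ - mu_0):
  S^{-1} · (x̄ - mu_0) = (0.6613, 0.7581),
  (x̄ - mu_0)^T · [...] = (3.75)·(0.6613) + (3.25)·(0.7581) = 4.9435.

Step 5 — scale by n: T² = 4 · 4.9435 = 19.7742.

T² ≈ 19.7742


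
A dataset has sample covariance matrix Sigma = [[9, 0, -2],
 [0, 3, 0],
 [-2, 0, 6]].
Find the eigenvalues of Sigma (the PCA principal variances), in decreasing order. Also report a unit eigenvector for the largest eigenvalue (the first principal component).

Step 1 — characteristic polynomial p(λ) = det(λI - Sigma) = λ³ - tr·λ² + c_1·λ - det, where tr = trace, c_1 = sum of the principal 2×2 minors, det = det(Sigma):
  tr = 9 + 3 + 6 = 18,
  c_1 = (9·3 - (0)²) + (9·6 - (-2)²) + (3·6 - (0)²) = 27 + 50 + 18 = 95,
  det = 9·(3·6 - (0)²) - (0)·((0)·6 - (0)·(-2)) + (-2)·((0)·(0) - 3·(-2)) = 9·(18) - (0)·(0) + (-2)·(6) = 150.
  So p(λ) = λ³ - 18λ² + 95λ - 150.
Step 2 — look for an integer root (rational root theorem: any rational root is an integer divisor of 150). Testing λ = 3:
  p(3) = 27 - 162 + 285 - 150 = 0  ✓
  Dividing out (λ - 3): p(λ) = (λ - 3)(λ² - 15λ + 50).
Step 3 — remaining eigenvalues from the quadratic λ² - 15λ + 50 = 0:
  Δ = 15² - 4·50 = 225 - 200 = 25,  λ = (15 ± √25)/2 = (15 ± 5)/2 = 10 or 5.
  Sorted: λ_1 = 10,  λ_2 = 5,  λ_3 = 3  (check: sum = 18 = tr ✓).

Step 4 — unit eigenvector for λ_1 = 10: v spans the null space of (Sigma - λ_1 I), whose rows are
  r_1 = (-1, 0, -2),  r_2 = (0, -7, 0),  r_3 = (-2, 0, -4).
  v is orthogonal to every row, so take v ∝ r_1 × r_2 = ((0)·(0) - (-2)·(-7), (-2)·(0) - (-1)·(0), (-1)·(-7) - (0)·(0)) = (-14, 0, 7).
  Rescale (divide by 7; multiply by -1 so the first nonzero entry is positive): u = (2, 0, -1).
  ||u|| = √((2)² + (0)² + (-1)²) = √(5) ≈ 2.2361,  v_1 = u/||u|| ≈ (0.8944, 0, -0.4472) (||v_1|| = 1).

λ_1 = 10,  λ_2 = 5,  λ_3 = 3;  v_1 ≈ (0.8944, 0, -0.4472)


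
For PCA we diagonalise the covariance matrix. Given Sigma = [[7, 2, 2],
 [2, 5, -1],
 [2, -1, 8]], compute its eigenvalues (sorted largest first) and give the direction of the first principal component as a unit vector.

Step 1 — characteristic polynomial p(λ) = det(λI - Sigma) = λ³ - tr·λ² + c_1·λ - det, where tr = trace, c_1 = sum of the principal 2×2 minors, det = det(Sigma):
  tr = 7 + 5 + 8 = 20,
  c_1 = (7·5 - (2)²) + (7·8 - (2)²) + (5·8 - (-1)²) = 31 + 52 + 39 = 122,
  det = 7·(5·8 - (-1)²) - (2)·((2)·8 - (-1)·(2)) + (2)·((2)·(-1) - 5·(2)) = 7·(39) - (2)·(18) + (2)·(-12) = 213.
  So p(λ) = λ³ - 20λ² + 122λ - 213.
Step 2 — look for an integer root (rational root theorem: any rational root is an integer divisor of 213). Testing λ = 3:
  p(3) = 27 - 180 + 366 - 213 = 0  ✓
  Dividing out (λ - 3): p(λ) = (λ - 3)(λ² - 17λ + 71).
Step 3 — remaining eigenvalues from the quadratic λ² - 17λ + 71 = 0:
  Δ = 17² - 4·71 = 289 - 284 = 5,  λ = (17 ± √5)/2 = (17 ± 2.2361)/2 ≈ 9.618 or 7.382.
  Sorted: λ_1 = 9.618,  λ_2 = 7.382,  λ_3 = 3  (check: sum = 20 = tr ✓).

Step 4 — unit eigenvector for λ_1 ≈ 9.618: v spans the null space of (Sigma - λ_1 I), whose rows are
  r_1 = (-2.618, 2, 2),  r_2 = (2, -4.618, -1),  r_3 = (2, -1, -1.618).
  v is orthogonal to every row, so take v ∝ r_1 × r_2 = ((2)·(-1) - (2)·(-4.618), (2)·(2) - (-2.618)·(-1), (-2.618)·(-4.618) - (2)·(2)) ≈ (7.2361, 1.382, 8.0902).
  Let u = (7.2361, 1.382, 8.0902).
  ||u|| = √((7.2361)² + (1.382)² + (8.0902)²) = √(119.7214) ≈ 10.9417,  v_1 = u/||u|| ≈ (0.6613, 0.1263, 0.7394) (||v_1|| = 1).

λ_1 = 9.618,  λ_2 = 7.382,  λ_3 = 3;  v_1 ≈ (0.6613, 0.1263, 0.7394)


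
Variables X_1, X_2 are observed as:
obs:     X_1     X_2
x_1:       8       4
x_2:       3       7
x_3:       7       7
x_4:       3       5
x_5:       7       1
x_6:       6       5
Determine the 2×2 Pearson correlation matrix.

Step 1 — column means:
  mean(X_1) = (8 + 3 + 7 + 3 + 7 + 6) / 6 = 34/6 = 5.6667
  mean(X_2) = (4 + 7 + 7 + 5 + 1 + 5) / 6 = 29/6 = 4.8333

Step 2 — sample variances and covariances s[i,j] = (1/(n-1)) · Σ_k (x_{k,i} - mean_i) · (x_{k,j} - mean_j), with n-1 = 5:
  s[X_1,X_1] = ((2.3333)·(2.3333) + (-2.6667)·(-2.6667) + (1.3333)·(1.3333) + (-2.6667)·(-2.6667) + (1.3333)·(1.3333) + (0.3333)·(0.3333)) / 5 = 23.3333/5 = 4.6667
  s[X_1,X_2] = ((2.3333)·(-0.8333) + (-2.6667)·(2.1667) + (1.3333)·(2.1667) + (-2.6667)·(0.1667) + (1.3333)·(-3.8333) + (0.3333)·(0.1667)) / 5 = -10.3333/5 = -2.0667
  s[X_2,X_2] = ((-0.8333)·(-0.8333) + (2.1667)·(2.1667) + (2.1667)·(2.1667) + (0.1667)·(0.1667) + (-3.8333)·(-3.8333) + (0.1667)·(0.1667)) / 5 = 24.8333/5 = 4.9667
  Sample standard deviations s_i = √(s[i,i]):
  s(X_1) = √(4.6667) = 2.1602
  s(X_2) = √(4.9667) = 2.2286

Step 3 — r_{ij} = s_{ij} / (s_i · s_j):
  r[X_1,X_1] = 1 (diagonal).
  r[X_1,X_2] = -2.0667 / (2.1602 · 2.2286) = -2.0667 / 4.8143 = -0.4293
  r[X_2,X_2] = 1 (diagonal).

R is symmetric with unit diagonal. Assembling:

R = [[1, -0.4293],
 [-0.4293, 1]]


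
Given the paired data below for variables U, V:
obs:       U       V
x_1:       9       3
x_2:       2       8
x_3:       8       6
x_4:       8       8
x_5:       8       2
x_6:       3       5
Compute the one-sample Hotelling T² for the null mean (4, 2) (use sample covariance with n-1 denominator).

Step 1 — sample mean vector:
  mean(U) = (9 + 2 + 8 + 8 + 8 + 3) / 6 = 38/6 = 6.3333
  mean(V) = (3 + 8 + 6 + 8 + 2 + 5) / 6 = 32/6 = 5.3333
  x̄ = (6.3333, 5.3333),  deviation x̄ - mu_0 = (6.3333, 5.3333) - (4, 2) = (2.3333, 3.3333).

Step 2 — sample covariance matrix, S[i,j] = (1/(n-1)) · Σ_k (x_{k,i} - mean_i) · (x_{k,j} - mean_j), divisor n-1 = 5:
  S[U,U] = ((2.6667)·(2.6667) + (-4.3333)·(-4.3333) + (1.6667)·(1.6667) + (1.6667)·(1.6667) + (1.6667)·(1.6667) + (-3.3333)·(-3.3333)) / 5 = 45.3333/5 = 9.0667
  S[U,V] = ((2.6667)·(-2.3333) + (-4.3333)·(2.6667) + (1.6667)·(0.6667) + (1.6667)·(2.6667) + (1.6667)·(-3.3333) + (-3.3333)·(-0.3333)) / 5 = -16.6667/5 = -3.3333
  S[V,V] = ((-2.3333)·(-2.3333) + (2.6667)·(2.6667) + (0.6667)·(0.6667) + (2.6667)·(2.6667) + (-3.3333)·(-3.3333) + (-0.3333)·(-0.3333)) / 5 = 31.3333/5 = 6.2667
  S = [[9.0667, -3.3333],
 [-3.3333, 6.2667]].

Step 3 — invert S. det(S) = 9.0667·6.2667 - (-3.3333)² = 45.7067.
  S^{-1} = (1/det) · [[d, -b], [-b, a]] = [[0.1371, 0.0729],
 [0.0729, 0.1984]].

Step 4 — quadratic form (x̄ - mu_0)^T · S^{-1} · (x̄ - mu_0):
  S^{-1} · (x̄ - mu_0) = (0.563, 0.8314),
  (x̄ - mu_0)^T · [...] = (2.3333)·(0.563) + (3.3333)·(0.8314) = 4.085.

Step 5 — scale by n: T² = 6 · 4.085 = 24.5099.

T² ≈ 24.5099


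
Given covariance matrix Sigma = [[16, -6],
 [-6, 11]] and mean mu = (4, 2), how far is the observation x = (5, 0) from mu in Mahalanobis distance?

Step 1 — centre the observation: (x - mu) = (1, -2).

Step 2 — invert Sigma. det(Sigma) = 16·11 - (-6)² = 140.
  Sigma^{-1} = (1/det) · [[d, -b], [-b, a]] = [[0.0786, 0.0429],
 [0.0429, 0.1143]].

Step 3 — form the quadratic (x - mu)^T · Sigma^{-1} · (x - mu):
  Sigma^{-1} · (x - mu) = (-0.0071, -0.1857).
  (x - mu)^T · [Sigma^{-1} · (x - mu)] = (1)·(-0.0071) + (-2)·(-0.1857) = 0.3643.

Step 4 — take square root: d = √(0.3643) ≈ 0.6036.

d(x, mu) = √(0.3643) ≈ 0.6036


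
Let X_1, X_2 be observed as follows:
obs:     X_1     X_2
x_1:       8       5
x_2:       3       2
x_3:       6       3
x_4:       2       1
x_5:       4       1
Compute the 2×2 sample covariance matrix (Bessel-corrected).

Step 1 — column means:
  mean(X_1) = (8 + 3 + 6 + 2 + 4) / 5 = 23/5 = 4.6
  mean(X_2) = (5 + 2 + 3 + 1 + 1) / 5 = 12/5 = 2.4

Step 2 — sample covariance S[i,j] = (1/(n-1)) · Σ_k (x_{k,i} - mean_i) · (x_{k,j} - mean_j), with n-1 = 4.
  S[X_1,X_1] = ((3.4)·(3.4) + (-1.6)·(-1.6) + (1.4)·(1.4) + (-2.6)·(-2.6) + (-0.6)·(-0.6)) / 4 = 23.2/4 = 5.8
  S[X_1,X_2] = ((3.4)·(2.6) + (-1.6)·(-0.4) + (1.4)·(0.6) + (-2.6)·(-1.4) + (-0.6)·(-1.4)) / 4 = 14.8/4 = 3.7
  S[X_2,X_2] = ((2.6)·(2.6) + (-0.4)·(-0.4) + (0.6)·(0.6) + (-1.4)·(-1.4) + (-1.4)·(-1.4)) / 4 = 11.2/4 = 2.8

S is symmetric (S[j,i] = S[i,j]). Assembling:

S = [[5.8, 3.7],
 [3.7, 2.8]]
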